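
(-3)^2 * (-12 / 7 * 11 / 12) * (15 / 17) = -1485 / 119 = -12.48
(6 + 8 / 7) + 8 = 106 / 7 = 15.14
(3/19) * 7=21/19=1.11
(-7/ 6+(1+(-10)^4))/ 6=59999/ 36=1666.64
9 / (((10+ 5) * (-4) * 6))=-1 / 40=-0.02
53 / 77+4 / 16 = 289 / 308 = 0.94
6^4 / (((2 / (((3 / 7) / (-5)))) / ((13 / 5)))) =-25272 / 175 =-144.41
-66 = -66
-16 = -16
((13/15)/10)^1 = 13/150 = 0.09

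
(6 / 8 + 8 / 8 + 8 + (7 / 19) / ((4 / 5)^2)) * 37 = 116143 / 304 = 382.05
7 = 7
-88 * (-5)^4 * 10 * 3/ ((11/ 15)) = -2250000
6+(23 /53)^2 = 17383 /2809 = 6.19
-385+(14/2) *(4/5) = -1897/5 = -379.40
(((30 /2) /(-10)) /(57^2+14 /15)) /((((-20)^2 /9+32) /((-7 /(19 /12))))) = 0.00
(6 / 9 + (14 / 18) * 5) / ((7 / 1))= 41 / 63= 0.65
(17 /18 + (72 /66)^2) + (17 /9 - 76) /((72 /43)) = -42.13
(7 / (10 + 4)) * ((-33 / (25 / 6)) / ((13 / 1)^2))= -99 / 4225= -0.02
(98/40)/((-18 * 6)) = -49/2160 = -0.02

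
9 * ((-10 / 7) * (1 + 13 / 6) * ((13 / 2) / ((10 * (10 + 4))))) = -741 / 392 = -1.89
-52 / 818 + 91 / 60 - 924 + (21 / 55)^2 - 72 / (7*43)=-922.64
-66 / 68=-33 / 34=-0.97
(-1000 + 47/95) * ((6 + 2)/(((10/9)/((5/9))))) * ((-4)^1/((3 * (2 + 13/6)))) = 3038496/2375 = 1279.37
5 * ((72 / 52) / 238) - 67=-103604 / 1547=-66.97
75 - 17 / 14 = 1033 / 14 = 73.79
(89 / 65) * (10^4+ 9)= 890801 / 65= 13704.63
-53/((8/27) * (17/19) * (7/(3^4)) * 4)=-2202309/3808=-578.34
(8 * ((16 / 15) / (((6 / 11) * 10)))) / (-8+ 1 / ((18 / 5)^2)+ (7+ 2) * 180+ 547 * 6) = 12672 / 39642025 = 0.00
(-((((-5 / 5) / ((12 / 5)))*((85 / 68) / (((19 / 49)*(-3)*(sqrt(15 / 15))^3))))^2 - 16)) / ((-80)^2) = 118270511 / 47908454400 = 0.00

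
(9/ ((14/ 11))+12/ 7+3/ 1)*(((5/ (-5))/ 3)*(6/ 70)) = -33/ 98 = -0.34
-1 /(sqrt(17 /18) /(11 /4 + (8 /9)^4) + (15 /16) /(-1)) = 11017658880 * sqrt(34) /177547050769 + 627359042000 /532641152307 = 1.54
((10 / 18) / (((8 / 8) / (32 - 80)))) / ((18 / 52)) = -2080 / 27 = -77.04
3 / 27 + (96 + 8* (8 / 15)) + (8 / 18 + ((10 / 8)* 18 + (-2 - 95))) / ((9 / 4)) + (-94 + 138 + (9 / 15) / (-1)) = 8980 / 81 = 110.86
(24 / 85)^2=576 / 7225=0.08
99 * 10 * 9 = 8910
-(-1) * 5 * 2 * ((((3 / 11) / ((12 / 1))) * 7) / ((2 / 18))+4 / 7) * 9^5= 182166165 / 154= 1182897.18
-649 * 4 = -2596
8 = 8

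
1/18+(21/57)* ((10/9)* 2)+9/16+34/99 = 1.78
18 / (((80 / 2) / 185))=333 / 4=83.25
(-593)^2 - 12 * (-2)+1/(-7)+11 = 2461787/7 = 351683.86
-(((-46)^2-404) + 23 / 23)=-1713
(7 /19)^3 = 343 /6859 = 0.05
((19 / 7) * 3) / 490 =57 / 3430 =0.02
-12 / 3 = -4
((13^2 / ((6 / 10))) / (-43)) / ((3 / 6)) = -13.10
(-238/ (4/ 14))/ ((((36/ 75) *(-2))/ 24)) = 20825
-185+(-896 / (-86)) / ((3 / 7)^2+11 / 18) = -5181319 / 30143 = -171.89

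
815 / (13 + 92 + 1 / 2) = 1630 / 211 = 7.73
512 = 512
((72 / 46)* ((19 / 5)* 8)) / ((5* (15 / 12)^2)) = 87552 / 14375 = 6.09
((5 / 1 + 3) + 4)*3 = 36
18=18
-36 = -36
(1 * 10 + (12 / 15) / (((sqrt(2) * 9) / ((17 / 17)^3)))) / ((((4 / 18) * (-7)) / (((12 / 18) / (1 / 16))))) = -480 / 7 - 32 * sqrt(2) / 105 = -69.00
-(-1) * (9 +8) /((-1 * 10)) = -17 /10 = -1.70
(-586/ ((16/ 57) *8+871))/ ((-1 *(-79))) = -33402/ 3932225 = -0.01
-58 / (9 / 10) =-580 / 9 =-64.44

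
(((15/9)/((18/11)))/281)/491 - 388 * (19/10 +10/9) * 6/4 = -65283185911/37252170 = -1752.47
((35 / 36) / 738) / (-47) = -35 / 1248696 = -0.00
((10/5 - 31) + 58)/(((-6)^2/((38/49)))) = 551/882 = 0.62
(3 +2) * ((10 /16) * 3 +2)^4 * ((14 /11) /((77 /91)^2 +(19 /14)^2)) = 53533741807 /95434240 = 560.95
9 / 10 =0.90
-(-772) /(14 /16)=6176 /7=882.29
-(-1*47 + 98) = -51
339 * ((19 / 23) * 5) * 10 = 322050 / 23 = 14002.17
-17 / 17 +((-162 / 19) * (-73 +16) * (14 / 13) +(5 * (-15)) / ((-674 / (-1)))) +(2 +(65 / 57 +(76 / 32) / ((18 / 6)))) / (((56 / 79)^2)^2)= 537.85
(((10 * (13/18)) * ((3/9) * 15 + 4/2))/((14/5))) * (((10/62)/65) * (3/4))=0.03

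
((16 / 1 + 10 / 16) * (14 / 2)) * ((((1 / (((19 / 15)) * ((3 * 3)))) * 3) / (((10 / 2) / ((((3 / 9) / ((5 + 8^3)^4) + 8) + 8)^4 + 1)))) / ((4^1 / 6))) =3388335064373626380009517130942108784746122111723289 / 5627330734595141951803450561092909565653895896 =602121.19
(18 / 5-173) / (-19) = 847 / 95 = 8.92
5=5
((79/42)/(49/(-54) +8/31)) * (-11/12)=80817/30436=2.66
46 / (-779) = -46 / 779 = -0.06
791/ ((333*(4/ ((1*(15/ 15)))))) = 791/ 1332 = 0.59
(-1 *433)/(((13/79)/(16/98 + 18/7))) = -4583738/637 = -7195.82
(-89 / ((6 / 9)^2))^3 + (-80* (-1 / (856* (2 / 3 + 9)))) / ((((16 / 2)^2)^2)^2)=-209020677036834801 / 26029850624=-8030037.52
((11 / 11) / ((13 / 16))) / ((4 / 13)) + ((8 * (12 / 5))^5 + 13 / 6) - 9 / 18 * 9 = 2609194.30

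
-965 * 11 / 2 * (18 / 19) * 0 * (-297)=0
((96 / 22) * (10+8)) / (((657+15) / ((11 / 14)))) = 0.09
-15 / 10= -1.50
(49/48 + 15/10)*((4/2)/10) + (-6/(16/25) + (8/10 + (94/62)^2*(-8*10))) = -44274257/230640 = -191.96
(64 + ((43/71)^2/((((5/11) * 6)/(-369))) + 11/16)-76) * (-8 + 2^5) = -73727043/50410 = -1462.55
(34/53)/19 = 34/1007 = 0.03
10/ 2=5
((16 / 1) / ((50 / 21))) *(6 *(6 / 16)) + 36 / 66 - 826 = -810.33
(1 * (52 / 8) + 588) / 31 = 1189 / 62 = 19.18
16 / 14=8 / 7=1.14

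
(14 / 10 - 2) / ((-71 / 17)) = 51 / 355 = 0.14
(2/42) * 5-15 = -310/21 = -14.76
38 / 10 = 19 / 5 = 3.80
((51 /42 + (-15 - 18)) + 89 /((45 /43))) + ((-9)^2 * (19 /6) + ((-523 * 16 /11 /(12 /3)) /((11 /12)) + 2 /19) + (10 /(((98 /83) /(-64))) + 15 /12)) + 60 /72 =-8872575427 /20277180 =-437.56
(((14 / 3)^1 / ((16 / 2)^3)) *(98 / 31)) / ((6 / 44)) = 0.21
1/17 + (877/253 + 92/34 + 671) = 677.23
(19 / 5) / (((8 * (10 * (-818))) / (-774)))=7353 / 163600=0.04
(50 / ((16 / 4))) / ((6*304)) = 0.01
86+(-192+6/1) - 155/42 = -4355/42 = -103.69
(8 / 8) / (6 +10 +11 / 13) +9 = 1984 / 219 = 9.06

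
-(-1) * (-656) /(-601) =656 /601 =1.09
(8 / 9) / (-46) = -4 / 207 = -0.02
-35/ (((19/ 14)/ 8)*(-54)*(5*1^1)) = 392/ 513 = 0.76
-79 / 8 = -9.88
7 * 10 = 70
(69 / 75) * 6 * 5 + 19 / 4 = 647 / 20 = 32.35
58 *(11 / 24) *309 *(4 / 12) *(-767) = -25201319 / 12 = -2100109.92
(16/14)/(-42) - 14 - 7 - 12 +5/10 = -9563/294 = -32.53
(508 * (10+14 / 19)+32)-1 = 104221 / 19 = 5485.32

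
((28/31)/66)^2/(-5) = -196/5232645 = -0.00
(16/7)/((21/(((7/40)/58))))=1/3045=0.00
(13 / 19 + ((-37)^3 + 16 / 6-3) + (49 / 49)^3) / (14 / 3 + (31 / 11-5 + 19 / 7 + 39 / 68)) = -15117085984 / 1722863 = -8774.40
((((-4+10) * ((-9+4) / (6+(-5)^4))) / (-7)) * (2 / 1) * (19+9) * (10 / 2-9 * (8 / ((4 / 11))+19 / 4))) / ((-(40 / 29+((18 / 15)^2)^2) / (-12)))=-1538268750 / 4936313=-311.62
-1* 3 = -3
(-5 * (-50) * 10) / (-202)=-1250 / 101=-12.38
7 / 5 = 1.40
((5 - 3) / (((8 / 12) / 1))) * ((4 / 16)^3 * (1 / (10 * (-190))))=-3 / 121600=-0.00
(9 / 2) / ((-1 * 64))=-0.07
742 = 742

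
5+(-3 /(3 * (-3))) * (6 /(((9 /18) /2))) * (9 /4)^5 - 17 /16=465.26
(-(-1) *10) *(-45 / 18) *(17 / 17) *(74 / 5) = -370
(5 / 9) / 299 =5 / 2691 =0.00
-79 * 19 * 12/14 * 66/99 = -6004/7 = -857.71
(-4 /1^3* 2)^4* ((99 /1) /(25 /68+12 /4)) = 27574272 /229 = 120411.67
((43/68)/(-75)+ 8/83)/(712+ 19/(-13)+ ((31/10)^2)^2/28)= 1355208400/10998882317109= 0.00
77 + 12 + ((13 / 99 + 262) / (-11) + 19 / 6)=148837 / 2178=68.34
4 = 4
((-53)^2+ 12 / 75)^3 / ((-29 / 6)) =-2078263947713934 / 453125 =-4586513539.78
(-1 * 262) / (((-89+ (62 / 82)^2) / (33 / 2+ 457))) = 208539817 / 148648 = 1402.91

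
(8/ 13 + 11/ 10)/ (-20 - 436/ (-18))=2007/ 4940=0.41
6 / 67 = 0.09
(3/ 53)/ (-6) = -0.01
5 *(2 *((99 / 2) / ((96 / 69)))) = 11385 / 32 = 355.78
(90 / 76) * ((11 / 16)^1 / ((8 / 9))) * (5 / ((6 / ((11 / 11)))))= 7425 / 9728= 0.76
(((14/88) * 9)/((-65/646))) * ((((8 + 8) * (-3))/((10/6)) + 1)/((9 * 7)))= 44897/7150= 6.28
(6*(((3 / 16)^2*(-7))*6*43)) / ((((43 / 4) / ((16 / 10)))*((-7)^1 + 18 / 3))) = 567 / 10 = 56.70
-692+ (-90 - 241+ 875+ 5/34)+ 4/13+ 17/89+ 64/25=-142397893/983450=-144.79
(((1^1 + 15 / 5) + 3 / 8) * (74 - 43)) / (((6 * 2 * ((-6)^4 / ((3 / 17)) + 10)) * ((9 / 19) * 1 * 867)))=20615 / 5508793152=0.00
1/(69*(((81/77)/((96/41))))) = 2464/76383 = 0.03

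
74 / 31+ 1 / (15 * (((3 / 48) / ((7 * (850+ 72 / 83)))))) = 245291714 / 38595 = 6355.53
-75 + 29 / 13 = -946 / 13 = -72.77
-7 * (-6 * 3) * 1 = 126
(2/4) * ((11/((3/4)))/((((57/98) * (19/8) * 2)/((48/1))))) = 137984/1083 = 127.41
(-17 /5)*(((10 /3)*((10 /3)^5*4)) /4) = -3400000 /729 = -4663.92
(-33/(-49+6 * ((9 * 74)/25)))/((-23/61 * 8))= 50325/509864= 0.10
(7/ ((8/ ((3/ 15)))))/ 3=7/ 120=0.06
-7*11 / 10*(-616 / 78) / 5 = 11858 / 975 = 12.16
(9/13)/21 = 3/91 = 0.03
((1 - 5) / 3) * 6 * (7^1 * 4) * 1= -224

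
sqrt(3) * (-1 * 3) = -5.20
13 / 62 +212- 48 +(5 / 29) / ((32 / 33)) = 4729099 / 28768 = 164.39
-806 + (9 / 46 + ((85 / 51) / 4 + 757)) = -13355 / 276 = -48.39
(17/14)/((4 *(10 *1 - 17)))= -17/392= -0.04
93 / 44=2.11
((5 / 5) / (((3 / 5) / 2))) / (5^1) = 2 / 3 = 0.67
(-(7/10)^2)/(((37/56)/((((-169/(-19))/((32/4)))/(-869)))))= 57967/61090700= 0.00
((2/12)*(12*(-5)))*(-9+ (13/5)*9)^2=-10368/5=-2073.60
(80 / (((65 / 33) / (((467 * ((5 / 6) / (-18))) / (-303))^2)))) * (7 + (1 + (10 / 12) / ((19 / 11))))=1.75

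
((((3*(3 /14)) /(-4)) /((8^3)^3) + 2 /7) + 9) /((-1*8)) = -9970459793 /8589934592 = -1.16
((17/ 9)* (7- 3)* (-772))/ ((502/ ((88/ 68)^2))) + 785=29399059/ 38403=765.54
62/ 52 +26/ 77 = 3063/ 2002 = 1.53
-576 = -576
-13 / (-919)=13 / 919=0.01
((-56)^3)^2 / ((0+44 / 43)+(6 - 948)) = -663081058304 / 20231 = -32775495.94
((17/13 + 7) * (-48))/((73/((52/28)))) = -5184/511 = -10.14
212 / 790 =106 / 395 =0.27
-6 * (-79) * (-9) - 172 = -4438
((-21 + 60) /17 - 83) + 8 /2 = -1304 /17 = -76.71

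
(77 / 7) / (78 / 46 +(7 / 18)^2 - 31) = -81972 / 217249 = -0.38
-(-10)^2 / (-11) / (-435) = -20 / 957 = -0.02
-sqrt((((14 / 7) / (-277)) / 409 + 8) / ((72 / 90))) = -sqrt(513411021030) / 226586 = -3.16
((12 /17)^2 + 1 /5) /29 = 1009 /41905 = 0.02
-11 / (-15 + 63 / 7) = 11 / 6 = 1.83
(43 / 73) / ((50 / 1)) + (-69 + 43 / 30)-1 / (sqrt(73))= -369863 / 5475-sqrt(73) / 73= -67.67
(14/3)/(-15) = -14/45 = -0.31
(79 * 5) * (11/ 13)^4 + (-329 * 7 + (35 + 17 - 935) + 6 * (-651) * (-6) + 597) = 21049.49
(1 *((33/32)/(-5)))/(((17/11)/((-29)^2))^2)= -2824173033/46240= -61076.41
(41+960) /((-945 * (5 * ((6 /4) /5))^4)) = -2288 /10935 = -0.21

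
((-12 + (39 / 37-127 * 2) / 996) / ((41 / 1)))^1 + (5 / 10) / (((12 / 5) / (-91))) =-19397557 / 1007288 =-19.26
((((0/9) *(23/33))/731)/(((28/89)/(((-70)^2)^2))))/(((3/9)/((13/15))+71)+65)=0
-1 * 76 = -76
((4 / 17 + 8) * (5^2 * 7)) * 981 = 24034500 / 17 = 1413794.12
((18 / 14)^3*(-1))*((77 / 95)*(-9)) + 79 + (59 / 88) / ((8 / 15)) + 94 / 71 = 97.09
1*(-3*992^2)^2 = 8715437604864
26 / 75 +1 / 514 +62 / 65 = 1.30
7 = 7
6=6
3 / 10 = 0.30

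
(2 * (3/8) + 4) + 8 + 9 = 87/4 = 21.75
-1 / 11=-0.09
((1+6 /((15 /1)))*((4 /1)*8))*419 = 93856 /5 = 18771.20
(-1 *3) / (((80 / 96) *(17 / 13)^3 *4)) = -19773 / 49130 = -0.40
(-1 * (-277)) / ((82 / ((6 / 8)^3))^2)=201933 / 27541504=0.01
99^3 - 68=970231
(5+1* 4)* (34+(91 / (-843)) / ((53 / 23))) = 4550979 / 14893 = 305.58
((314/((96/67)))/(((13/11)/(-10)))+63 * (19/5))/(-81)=2519261/126360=19.94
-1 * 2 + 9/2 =5/2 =2.50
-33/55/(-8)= 3/40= 0.08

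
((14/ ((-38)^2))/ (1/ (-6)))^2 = 441/ 130321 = 0.00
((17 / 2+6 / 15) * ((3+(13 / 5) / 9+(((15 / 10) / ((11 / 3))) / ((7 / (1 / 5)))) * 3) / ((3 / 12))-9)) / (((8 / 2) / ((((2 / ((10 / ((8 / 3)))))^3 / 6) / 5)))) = 8478496 / 175415625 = 0.05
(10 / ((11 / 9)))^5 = 5904900000 / 161051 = 36664.78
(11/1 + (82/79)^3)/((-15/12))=-23899188/2465195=-9.69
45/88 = 0.51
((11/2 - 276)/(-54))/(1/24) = 1082/9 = 120.22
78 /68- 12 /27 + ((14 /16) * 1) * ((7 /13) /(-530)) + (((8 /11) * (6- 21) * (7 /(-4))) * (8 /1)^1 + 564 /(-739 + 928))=101569790851 /649368720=156.41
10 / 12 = 5 / 6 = 0.83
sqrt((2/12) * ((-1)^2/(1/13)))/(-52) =-sqrt(78)/312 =-0.03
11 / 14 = 0.79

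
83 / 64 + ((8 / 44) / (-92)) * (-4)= 21127 / 16192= 1.30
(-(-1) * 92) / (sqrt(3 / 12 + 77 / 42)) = 63.74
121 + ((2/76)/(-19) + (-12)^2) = 191329/722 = 265.00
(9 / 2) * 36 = 162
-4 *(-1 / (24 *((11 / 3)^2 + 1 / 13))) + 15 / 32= 12177 / 25312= 0.48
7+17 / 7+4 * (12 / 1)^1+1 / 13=5233 / 91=57.51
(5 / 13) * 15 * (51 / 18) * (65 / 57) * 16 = 17000 / 57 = 298.25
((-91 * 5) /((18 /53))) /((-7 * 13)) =265 /18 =14.72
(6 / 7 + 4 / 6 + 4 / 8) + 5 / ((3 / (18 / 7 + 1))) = 335 / 42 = 7.98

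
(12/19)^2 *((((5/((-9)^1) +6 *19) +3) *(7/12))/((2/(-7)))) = -94.83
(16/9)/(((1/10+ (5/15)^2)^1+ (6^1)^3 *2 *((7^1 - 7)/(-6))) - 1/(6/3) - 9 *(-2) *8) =80/6467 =0.01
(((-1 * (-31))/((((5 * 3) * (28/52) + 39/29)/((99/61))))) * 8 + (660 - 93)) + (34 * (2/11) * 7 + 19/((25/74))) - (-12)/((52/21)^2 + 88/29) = 25848785666919/36379003100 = 710.54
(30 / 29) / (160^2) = 3 / 74240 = 0.00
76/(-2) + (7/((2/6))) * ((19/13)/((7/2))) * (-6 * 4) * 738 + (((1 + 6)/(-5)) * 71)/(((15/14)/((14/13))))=-155458.53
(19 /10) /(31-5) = 19 /260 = 0.07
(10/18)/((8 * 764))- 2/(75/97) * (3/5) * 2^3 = -85371791/6876000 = -12.42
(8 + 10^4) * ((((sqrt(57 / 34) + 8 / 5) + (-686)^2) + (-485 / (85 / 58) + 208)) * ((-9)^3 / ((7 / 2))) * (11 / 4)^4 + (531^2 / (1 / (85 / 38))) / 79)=-400738269329669218347 / 7144760 - 13352284539 * sqrt(1938) / 3808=-56088570112465.79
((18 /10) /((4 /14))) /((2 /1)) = 63 /20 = 3.15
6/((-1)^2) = 6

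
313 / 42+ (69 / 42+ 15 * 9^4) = 2066906 / 21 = 98424.10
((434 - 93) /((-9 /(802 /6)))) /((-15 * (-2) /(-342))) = 2598079 /45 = 57735.09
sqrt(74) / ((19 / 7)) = 7*sqrt(74) / 19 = 3.17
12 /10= 6 /5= 1.20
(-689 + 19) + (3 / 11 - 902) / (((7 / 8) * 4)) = -10204 / 11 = -927.64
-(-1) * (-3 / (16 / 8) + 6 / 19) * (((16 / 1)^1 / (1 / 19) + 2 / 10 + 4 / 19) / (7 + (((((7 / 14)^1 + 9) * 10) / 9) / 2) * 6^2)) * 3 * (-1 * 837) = 653540481 / 142234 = 4594.83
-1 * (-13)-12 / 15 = 61 / 5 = 12.20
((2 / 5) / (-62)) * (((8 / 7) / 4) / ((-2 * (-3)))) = -1 / 3255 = -0.00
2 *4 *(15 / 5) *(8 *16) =3072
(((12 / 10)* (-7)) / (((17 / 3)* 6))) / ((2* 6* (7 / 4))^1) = -1 / 85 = -0.01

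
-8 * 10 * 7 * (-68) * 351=13366080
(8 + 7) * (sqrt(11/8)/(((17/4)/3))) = 12.42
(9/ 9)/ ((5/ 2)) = 2/ 5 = 0.40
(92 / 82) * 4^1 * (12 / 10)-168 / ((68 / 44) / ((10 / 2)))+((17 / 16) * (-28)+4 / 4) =-7902503 / 13940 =-566.89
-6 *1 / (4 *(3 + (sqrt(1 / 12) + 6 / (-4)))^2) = -54 / (sqrt(3) + 9)^2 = -0.47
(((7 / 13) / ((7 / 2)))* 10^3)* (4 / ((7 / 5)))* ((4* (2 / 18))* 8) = 1280000 / 819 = 1562.88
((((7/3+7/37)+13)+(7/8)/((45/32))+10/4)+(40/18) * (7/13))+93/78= 35021/1665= 21.03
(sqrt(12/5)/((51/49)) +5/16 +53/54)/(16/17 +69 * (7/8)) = 0.05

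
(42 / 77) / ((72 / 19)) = 19 / 132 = 0.14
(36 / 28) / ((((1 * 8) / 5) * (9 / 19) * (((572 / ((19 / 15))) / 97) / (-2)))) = -35017 / 48048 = -0.73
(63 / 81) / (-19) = -0.04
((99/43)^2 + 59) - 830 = -1415778/1849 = -765.70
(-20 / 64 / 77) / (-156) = 5 / 192192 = 0.00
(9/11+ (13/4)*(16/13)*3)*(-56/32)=-987/44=-22.43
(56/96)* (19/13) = 133/156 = 0.85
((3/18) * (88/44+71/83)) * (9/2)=2.14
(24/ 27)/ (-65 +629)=2/ 1269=0.00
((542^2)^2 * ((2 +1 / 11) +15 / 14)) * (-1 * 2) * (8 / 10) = -168107116431808 / 385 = -436641860861.84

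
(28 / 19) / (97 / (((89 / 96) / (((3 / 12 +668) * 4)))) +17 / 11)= 3916 / 743177533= 0.00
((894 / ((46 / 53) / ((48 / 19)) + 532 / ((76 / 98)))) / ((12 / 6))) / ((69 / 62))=11750736 / 20079667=0.59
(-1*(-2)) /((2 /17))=17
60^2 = 3600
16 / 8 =2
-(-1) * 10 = 10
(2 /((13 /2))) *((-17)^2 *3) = 3468 /13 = 266.77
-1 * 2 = -2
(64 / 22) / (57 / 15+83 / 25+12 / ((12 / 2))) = 0.32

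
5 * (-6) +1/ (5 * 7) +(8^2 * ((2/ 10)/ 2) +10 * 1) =-95/ 7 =-13.57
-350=-350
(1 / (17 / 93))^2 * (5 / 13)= 43245 / 3757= 11.51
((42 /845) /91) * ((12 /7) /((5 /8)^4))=294912 /48059375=0.01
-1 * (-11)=11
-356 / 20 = -89 / 5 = -17.80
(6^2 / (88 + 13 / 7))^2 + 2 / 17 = 0.28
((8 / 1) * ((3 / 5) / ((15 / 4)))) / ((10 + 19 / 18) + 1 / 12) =1152 / 10025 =0.11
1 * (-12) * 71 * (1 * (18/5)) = -15336/5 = -3067.20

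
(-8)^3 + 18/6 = -509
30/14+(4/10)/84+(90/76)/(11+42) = 229441/105735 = 2.17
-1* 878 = -878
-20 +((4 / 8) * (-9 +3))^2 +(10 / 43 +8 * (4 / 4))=-119 / 43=-2.77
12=12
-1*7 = -7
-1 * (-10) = 10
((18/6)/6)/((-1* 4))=-1/8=-0.12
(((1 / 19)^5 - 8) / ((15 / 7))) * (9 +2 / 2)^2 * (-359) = 995589835660 / 7428297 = 134026.66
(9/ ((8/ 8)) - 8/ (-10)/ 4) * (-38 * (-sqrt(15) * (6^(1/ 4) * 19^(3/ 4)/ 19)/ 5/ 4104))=23 * 2^(1/ 4) * sqrt(5) * 57^(3/ 4)/ 25650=0.05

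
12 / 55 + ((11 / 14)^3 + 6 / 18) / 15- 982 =-1333460501 / 1358280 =-981.73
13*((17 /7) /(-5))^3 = -63869 /42875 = -1.49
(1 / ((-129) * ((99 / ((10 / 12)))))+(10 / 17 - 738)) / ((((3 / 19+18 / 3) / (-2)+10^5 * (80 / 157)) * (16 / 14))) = -20057946590101 / 1583916959076408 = -0.01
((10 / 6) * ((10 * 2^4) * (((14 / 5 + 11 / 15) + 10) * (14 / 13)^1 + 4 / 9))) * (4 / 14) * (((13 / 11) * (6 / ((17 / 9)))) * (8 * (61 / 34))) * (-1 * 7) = -1372021760 / 3179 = -431589.10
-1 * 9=-9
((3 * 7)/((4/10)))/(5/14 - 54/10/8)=-14700/89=-165.17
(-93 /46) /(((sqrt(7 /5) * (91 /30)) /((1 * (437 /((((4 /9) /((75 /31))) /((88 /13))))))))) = -12696750 * sqrt(35) /8281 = -9070.76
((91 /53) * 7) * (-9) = -5733 /53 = -108.17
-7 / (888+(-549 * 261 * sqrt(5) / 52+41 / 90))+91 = 105618321900 * sqrt(5) / 203561659611929+18524145078476219 / 203561659611929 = 91.00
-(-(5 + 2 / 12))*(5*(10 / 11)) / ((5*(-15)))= -31 / 99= -0.31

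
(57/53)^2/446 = 3249/1252814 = 0.00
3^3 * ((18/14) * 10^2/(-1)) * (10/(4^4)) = -30375/224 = -135.60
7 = 7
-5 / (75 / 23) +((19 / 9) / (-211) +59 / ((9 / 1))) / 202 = -1439384 / 958995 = -1.50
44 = 44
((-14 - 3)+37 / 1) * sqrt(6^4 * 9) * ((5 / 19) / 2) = 284.21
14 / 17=0.82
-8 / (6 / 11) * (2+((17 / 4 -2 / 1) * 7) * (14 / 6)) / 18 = -1705 / 54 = -31.57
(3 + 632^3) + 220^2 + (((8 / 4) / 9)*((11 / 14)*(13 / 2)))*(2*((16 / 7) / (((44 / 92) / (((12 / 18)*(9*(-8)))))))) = 37115125993 / 147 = 252483850.29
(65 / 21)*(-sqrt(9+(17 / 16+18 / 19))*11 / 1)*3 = -715*sqrt(63593) / 532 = -338.92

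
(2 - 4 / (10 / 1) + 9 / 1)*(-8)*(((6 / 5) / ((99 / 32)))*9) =-81408 / 275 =-296.03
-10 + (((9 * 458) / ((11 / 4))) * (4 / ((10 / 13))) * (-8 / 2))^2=2940374391254 / 3025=972024592.15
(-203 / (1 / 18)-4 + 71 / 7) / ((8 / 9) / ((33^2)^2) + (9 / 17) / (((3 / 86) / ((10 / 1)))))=-4633221388455 / 192759600292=-24.04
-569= -569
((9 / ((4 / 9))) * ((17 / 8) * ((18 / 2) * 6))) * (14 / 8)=260253 / 64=4066.45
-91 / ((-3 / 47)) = 4277 / 3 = 1425.67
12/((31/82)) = 984/31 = 31.74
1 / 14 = 0.07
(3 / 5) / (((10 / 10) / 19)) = 57 / 5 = 11.40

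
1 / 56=0.02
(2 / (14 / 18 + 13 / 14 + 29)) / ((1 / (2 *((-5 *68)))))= -171360 / 3869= -44.29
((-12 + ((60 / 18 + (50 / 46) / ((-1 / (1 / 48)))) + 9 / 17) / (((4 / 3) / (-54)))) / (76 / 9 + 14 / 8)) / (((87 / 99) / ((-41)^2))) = -1046473126677 / 33291304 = -31433.83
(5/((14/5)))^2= 625/196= 3.19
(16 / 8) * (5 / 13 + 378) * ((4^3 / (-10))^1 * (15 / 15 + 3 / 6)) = -472224 / 65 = -7264.98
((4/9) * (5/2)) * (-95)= -105.56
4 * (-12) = -48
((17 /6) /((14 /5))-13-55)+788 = 60565 /84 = 721.01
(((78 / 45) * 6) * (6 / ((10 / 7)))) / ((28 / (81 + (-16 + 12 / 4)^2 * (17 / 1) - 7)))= 114933 / 25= 4597.32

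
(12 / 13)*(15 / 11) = 180 / 143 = 1.26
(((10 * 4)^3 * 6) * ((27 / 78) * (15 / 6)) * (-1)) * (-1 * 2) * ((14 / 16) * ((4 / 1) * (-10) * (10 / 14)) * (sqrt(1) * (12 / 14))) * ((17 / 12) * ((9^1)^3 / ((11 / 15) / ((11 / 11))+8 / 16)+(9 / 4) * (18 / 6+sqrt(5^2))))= -41376096000000 / 3367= -12288712800.71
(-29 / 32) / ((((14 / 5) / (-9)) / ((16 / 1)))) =1305 / 28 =46.61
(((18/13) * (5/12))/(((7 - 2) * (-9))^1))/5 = -1/390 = -0.00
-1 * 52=-52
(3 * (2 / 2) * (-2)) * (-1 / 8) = 0.75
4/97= 0.04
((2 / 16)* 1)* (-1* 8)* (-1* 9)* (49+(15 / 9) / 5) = 444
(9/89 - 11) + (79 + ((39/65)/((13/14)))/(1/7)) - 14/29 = 12102809/167765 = 72.14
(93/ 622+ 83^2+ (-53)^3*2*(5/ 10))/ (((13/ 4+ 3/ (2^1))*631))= -176632886/ 3728579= -47.37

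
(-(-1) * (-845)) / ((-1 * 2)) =845 / 2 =422.50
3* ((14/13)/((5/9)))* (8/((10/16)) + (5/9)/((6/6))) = 25242/325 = 77.67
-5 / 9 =-0.56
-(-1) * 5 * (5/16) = 25/16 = 1.56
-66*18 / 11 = -108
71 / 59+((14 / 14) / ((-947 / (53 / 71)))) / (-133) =1.20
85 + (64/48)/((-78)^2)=387856/4563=85.00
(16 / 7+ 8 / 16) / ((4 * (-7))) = -39 / 392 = -0.10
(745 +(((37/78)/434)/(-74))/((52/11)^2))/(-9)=-136388353799/1647644544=-82.78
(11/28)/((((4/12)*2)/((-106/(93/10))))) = -2915/434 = -6.72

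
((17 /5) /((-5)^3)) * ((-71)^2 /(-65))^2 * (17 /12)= -7343975809 /31687500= -231.76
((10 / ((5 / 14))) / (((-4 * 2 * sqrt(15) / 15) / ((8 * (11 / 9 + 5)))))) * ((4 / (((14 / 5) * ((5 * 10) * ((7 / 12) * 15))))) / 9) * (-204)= 49.94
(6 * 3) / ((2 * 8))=9 / 8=1.12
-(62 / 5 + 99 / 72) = -551 / 40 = -13.78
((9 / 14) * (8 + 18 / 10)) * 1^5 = 6.30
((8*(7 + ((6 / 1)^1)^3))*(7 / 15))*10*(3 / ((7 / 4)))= 14272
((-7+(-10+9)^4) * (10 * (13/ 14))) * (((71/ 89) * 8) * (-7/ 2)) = 110760/ 89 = 1244.49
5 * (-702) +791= -2719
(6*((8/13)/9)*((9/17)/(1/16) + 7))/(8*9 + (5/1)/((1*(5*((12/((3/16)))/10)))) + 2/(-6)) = 134656/1523795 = 0.09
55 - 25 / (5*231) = 12700 / 231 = 54.98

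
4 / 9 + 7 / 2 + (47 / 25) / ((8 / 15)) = 2689 / 360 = 7.47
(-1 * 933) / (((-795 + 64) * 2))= 933 / 1462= 0.64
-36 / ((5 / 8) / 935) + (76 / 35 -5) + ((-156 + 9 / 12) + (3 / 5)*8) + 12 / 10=-7561131 / 140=-54008.08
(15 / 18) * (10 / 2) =4.17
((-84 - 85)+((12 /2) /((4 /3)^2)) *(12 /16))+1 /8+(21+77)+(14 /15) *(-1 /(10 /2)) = -164473 /2400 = -68.53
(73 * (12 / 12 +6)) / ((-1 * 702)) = -0.73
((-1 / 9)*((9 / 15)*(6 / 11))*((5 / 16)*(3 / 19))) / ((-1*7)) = 3 / 11704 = 0.00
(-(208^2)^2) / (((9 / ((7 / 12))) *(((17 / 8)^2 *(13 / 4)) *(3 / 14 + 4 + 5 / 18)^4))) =-20302.19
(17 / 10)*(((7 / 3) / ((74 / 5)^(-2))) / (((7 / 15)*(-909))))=-46546 / 22725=-2.05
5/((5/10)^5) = 160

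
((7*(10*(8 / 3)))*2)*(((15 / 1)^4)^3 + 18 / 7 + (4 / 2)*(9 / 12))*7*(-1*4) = -1356281718750042560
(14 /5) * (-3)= -42 /5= -8.40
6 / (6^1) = 1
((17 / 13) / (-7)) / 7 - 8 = -5113 / 637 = -8.03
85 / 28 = 3.04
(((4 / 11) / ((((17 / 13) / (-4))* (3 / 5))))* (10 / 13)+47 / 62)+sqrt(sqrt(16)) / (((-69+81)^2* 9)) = -2503367 / 3756456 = -0.67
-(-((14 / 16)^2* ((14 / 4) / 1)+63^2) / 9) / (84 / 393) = 9513875 / 4608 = 2064.64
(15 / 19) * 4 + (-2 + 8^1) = 174 / 19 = 9.16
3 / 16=0.19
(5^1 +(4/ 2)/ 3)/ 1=17/ 3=5.67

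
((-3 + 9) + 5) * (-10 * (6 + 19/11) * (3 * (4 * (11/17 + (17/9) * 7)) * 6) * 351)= -297928800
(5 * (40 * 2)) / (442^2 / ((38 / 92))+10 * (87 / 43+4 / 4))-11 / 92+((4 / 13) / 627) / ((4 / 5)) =-658213082221 / 5573063113332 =-0.12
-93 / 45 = -31 / 15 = -2.07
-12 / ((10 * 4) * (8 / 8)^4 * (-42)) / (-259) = -1 / 36260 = -0.00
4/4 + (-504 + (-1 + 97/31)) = -15527/31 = -500.87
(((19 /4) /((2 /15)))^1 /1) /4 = 285 /32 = 8.91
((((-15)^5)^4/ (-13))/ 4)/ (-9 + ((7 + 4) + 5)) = -332525673007965087890625/ 364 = -913532068703200790908.31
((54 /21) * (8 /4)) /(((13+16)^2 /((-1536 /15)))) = -18432 /29435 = -0.63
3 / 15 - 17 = -84 / 5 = -16.80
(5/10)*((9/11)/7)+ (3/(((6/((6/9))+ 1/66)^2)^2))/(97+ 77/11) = 2095019823447/35845438378750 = 0.06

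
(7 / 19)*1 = 7 / 19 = 0.37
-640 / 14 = -320 / 7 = -45.71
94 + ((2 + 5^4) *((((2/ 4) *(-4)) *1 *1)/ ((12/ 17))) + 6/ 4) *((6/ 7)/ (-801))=179236/ 1869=95.90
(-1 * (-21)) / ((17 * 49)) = 3 / 119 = 0.03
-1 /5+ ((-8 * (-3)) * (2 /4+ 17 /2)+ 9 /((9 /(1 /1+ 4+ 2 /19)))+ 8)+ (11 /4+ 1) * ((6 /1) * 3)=56317 /190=296.41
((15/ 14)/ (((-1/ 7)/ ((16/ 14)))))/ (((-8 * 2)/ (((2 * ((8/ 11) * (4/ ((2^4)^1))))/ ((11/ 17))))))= 255/ 847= 0.30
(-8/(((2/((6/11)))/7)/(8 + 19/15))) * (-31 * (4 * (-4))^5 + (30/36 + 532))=-759089192036/165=-4600540557.79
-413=-413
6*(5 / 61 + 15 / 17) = 6000 / 1037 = 5.79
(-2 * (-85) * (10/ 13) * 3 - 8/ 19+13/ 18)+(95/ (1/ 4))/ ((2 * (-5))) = 1576591/ 4446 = 354.61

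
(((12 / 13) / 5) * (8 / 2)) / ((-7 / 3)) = -144 / 455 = -0.32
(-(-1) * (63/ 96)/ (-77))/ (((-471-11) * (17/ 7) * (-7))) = -3/ 2884288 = -0.00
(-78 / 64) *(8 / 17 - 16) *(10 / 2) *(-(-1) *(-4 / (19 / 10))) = -64350 / 323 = -199.23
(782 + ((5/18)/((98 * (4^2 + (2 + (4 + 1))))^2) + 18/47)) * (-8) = -6259.06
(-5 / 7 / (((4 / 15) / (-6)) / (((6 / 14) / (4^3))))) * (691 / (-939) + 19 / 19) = 0.03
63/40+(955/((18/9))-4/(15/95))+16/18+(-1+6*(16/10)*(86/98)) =8150651/17640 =462.06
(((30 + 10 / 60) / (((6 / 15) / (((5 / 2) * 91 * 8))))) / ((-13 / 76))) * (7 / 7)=-2407300 / 3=-802433.33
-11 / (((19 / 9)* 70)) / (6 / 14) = -33 / 190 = -0.17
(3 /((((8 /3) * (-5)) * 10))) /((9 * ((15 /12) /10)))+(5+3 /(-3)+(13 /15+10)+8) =22.85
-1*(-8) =8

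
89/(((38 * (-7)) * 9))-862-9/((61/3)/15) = -126856307/146034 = -868.68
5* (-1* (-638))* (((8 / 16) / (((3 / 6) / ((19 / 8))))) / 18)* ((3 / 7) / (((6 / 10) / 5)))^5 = 295947265625 / 1210104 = 244563.50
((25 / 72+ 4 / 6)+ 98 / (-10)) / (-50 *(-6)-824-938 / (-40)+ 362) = 3163 / 49878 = 0.06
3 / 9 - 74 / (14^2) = -13 / 294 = -0.04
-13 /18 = -0.72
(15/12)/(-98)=-5/392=-0.01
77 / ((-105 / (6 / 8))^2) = 11 / 2800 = 0.00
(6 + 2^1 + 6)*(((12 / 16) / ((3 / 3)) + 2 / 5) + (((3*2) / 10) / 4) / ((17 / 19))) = 1568 / 85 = 18.45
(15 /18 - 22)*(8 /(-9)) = 508 /27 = 18.81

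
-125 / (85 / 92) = -2300 / 17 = -135.29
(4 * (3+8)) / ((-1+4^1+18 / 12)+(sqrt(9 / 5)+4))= 7480 / 1409 -528 * sqrt(5) / 1409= 4.47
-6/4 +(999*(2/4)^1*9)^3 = 726815186259/8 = 90851898282.38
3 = 3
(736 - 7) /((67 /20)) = 14580 /67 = 217.61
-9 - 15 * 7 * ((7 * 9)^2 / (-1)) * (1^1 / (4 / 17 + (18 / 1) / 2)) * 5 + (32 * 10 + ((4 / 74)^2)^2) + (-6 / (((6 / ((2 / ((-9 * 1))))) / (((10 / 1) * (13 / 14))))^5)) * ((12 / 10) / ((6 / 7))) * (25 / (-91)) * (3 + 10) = 5344190389876508292720022 / 23653440230776584291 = 225937.13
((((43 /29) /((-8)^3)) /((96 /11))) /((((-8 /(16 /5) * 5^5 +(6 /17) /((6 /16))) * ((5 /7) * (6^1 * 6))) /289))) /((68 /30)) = 0.00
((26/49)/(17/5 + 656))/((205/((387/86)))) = 39/2207891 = 0.00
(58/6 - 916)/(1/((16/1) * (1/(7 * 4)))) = -517.90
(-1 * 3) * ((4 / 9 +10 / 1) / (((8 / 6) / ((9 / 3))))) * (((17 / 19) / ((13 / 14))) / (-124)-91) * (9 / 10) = 1768596417 / 306280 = 5774.44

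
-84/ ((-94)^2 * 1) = -21/ 2209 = -0.01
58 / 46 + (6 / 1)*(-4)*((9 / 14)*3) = -7249 / 161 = -45.02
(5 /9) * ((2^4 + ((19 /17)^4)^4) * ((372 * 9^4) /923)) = 1446815754503147984475409380 /44914280101240519607963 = 32212.82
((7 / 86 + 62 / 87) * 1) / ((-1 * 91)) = -0.01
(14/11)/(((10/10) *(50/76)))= 532/275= 1.93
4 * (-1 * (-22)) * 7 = 616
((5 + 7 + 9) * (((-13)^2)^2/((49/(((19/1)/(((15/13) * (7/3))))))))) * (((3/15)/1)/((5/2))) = 42327402/6125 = 6910.60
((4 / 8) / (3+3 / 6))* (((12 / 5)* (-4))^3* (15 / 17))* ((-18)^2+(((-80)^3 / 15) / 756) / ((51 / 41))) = -34076704768 / 1062075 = -32085.03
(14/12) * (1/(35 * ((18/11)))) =0.02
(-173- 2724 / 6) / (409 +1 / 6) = -3762 / 2455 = -1.53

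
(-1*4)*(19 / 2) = -38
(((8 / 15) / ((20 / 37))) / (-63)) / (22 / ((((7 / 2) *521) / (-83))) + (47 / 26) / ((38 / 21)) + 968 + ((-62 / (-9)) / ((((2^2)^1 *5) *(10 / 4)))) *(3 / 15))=-0.00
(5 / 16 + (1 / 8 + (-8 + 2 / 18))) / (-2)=1073 / 288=3.73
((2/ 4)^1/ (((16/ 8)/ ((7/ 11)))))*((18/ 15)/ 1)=21/ 110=0.19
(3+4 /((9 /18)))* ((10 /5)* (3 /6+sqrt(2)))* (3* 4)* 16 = 2112+4224* sqrt(2) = 8085.64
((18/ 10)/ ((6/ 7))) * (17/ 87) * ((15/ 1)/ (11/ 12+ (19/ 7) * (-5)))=-14994/ 30827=-0.49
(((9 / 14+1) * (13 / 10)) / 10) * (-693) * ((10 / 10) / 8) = -29601 / 1600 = -18.50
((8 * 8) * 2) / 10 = 64 / 5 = 12.80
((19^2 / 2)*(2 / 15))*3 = 361 / 5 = 72.20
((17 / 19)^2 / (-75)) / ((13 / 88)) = -25432 / 351975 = -0.07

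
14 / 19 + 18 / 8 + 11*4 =3571 / 76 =46.99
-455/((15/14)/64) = -81536/3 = -27178.67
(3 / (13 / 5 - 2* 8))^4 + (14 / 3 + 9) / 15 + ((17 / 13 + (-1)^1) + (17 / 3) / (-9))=20925105989 / 35365217355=0.59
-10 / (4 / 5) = -25 / 2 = -12.50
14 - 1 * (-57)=71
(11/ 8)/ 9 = 11/ 72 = 0.15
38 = 38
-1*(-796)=796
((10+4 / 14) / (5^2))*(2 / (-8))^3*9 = -81 / 1400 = -0.06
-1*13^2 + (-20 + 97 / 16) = -2927 / 16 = -182.94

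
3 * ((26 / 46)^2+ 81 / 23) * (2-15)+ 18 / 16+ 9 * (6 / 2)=-514959 / 4232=-121.68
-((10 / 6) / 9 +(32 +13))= -1220 / 27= -45.19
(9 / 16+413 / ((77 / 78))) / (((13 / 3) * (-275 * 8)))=-221193 / 5033600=-0.04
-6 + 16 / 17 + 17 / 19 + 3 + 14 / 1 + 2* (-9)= -1668 / 323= -5.16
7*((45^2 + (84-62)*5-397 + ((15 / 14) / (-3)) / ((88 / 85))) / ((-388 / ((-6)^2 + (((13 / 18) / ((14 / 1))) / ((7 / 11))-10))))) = -32830457179 / 40153344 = -817.63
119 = 119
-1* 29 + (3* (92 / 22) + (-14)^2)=1975 / 11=179.55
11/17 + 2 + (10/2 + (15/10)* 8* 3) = 742/17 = 43.65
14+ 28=42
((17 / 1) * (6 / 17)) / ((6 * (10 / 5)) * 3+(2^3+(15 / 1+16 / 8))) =6 / 61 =0.10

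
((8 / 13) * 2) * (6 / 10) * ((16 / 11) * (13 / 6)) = 128 / 55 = 2.33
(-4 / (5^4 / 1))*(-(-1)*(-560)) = 448 / 125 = 3.58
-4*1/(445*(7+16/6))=-12/12905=-0.00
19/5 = 3.80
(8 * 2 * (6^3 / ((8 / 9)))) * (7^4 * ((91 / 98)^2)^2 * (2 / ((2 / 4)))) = 27761292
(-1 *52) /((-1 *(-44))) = -13 /11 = -1.18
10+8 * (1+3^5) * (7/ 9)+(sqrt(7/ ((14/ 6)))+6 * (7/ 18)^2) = sqrt(3)+82573/ 54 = 1530.86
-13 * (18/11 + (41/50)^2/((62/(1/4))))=-145320383/6820000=-21.31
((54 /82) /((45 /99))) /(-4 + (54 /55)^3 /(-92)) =-227301525 /629180506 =-0.36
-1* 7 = -7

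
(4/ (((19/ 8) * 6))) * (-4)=-64/ 57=-1.12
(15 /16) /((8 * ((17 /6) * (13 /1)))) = 45 /14144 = 0.00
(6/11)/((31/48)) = 288/341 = 0.84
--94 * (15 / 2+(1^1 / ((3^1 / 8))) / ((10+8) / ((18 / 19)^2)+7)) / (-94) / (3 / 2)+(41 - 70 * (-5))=187950 / 487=385.93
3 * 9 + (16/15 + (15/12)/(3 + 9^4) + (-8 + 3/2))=21.57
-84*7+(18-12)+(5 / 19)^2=-210077 / 361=-581.93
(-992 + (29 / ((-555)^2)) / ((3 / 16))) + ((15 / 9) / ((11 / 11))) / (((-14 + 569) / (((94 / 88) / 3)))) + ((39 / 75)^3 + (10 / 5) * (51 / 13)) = -36119439744437 / 36706312500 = -984.01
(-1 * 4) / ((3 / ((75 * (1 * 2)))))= -200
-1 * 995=-995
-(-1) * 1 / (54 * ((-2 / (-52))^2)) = 338 / 27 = 12.52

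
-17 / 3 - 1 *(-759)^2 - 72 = -1728476 / 3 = -576158.67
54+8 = 62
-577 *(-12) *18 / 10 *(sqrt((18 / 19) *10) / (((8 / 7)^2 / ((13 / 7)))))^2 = 1161087291 / 4864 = 238710.38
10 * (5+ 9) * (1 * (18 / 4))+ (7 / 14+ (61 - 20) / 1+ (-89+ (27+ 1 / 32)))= 19505 / 32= 609.53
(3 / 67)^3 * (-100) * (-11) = 29700 / 300763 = 0.10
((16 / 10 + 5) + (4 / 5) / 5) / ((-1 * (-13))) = 13 / 25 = 0.52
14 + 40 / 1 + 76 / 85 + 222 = 23536 / 85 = 276.89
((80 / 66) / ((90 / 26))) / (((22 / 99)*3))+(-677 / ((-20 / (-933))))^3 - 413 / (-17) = -424126152973359126443 / 13464000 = -31500754082988.65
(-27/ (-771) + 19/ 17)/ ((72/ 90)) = 6295/ 4369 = 1.44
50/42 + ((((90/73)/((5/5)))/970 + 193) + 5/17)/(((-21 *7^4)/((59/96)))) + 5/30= 789400053451/582674756832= 1.35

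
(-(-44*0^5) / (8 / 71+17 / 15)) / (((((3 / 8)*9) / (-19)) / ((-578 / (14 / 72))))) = 0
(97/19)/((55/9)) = 873/1045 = 0.84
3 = 3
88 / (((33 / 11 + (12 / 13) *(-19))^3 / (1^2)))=-193336 / 6751269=-0.03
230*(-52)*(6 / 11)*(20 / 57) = -478400 / 209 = -2289.00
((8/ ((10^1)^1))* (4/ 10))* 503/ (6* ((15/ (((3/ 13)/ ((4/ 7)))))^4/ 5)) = 1207703/ 17136600000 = 0.00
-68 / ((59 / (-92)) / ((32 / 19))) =200192 / 1121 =178.58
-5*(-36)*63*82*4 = 3719520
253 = 253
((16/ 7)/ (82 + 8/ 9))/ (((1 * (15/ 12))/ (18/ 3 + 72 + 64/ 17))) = 80064/ 44387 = 1.80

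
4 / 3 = 1.33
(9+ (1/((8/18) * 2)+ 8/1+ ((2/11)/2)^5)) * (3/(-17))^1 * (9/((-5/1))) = 630514881/109514680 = 5.76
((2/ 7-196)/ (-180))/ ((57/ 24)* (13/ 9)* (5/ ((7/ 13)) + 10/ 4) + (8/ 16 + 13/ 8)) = 1096/ 42897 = 0.03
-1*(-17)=17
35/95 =7/19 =0.37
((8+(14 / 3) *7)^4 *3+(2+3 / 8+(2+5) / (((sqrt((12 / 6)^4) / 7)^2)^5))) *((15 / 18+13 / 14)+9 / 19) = 51813630809205619 / 2824077312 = 18347100.69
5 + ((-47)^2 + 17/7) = 15515/7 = 2216.43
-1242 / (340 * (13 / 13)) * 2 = -621 / 85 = -7.31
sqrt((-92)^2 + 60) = 2 * sqrt(2131) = 92.33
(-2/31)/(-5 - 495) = 1/7750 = 0.00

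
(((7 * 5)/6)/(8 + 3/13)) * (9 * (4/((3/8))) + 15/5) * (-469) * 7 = -49294245/214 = -230346.94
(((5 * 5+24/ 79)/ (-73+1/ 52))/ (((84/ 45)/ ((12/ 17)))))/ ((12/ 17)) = -25987/ 139909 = -0.19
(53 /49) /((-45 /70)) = -106 /63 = -1.68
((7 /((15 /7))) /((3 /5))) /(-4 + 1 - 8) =-49 /99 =-0.49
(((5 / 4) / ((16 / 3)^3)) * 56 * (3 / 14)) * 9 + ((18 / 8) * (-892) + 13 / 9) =-73899995 / 36864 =-2004.67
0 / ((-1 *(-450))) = 0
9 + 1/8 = 73/8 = 9.12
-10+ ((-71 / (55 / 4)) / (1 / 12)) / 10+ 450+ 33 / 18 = 435.64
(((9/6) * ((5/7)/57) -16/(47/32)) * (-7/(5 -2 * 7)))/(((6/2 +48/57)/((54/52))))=-407871/178412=-2.29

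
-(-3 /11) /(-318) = -1 /1166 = -0.00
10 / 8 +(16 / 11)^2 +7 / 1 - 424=-200199 / 484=-413.63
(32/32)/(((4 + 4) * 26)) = 0.00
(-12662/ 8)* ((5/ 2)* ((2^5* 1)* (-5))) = 633100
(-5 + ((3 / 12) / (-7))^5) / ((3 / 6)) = -86051841 / 8605184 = -10.00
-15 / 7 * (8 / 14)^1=-60 / 49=-1.22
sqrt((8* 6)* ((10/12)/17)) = 2* sqrt(170)/17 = 1.53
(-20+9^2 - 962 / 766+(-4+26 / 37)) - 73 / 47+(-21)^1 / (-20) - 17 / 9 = 6480443153 / 119886660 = 54.05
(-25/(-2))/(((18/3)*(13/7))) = 175/156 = 1.12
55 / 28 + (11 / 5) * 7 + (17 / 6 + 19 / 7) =22.91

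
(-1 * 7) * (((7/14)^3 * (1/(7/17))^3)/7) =-1.79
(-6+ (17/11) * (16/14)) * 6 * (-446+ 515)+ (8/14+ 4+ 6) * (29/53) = -1018498/583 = -1746.99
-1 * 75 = -75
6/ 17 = 0.35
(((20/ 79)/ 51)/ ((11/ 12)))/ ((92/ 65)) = 1300/ 339779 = 0.00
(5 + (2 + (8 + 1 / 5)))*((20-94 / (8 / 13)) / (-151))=10089 / 755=13.36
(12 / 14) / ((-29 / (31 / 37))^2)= 5766 / 8059303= 0.00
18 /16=1.12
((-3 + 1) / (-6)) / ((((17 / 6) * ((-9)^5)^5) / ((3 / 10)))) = -0.00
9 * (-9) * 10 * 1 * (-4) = 3240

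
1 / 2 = 0.50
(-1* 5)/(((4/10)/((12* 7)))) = -1050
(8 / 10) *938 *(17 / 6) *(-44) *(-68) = 95420864 / 15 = 6361390.93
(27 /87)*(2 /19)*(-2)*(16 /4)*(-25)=3600 /551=6.53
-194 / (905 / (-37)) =7178 / 905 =7.93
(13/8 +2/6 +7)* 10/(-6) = -1075/72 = -14.93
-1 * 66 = -66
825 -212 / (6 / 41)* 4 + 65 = -4904.67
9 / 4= 2.25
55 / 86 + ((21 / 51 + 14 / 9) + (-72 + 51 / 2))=-288773 / 6579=-43.89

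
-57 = -57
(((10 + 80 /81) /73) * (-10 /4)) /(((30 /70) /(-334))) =5202050 /17739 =293.25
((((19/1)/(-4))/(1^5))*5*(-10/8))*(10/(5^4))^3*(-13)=-247/156250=-0.00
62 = 62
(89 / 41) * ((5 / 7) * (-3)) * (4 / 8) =-1335 / 574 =-2.33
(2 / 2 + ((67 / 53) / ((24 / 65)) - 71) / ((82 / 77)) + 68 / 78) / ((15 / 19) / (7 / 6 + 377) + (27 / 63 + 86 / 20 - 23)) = 125999280474305 / 37378626397944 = 3.37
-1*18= -18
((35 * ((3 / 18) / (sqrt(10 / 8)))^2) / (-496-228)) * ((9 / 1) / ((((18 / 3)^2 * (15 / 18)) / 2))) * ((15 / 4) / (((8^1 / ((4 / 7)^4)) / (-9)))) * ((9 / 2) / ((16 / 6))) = 243 / 496664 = 0.00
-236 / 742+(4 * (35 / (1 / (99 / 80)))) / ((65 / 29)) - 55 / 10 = 6894777 / 96460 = 71.48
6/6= 1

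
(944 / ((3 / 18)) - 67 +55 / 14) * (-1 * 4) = -156826 / 7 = -22403.71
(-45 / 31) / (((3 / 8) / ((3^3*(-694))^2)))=-1359145718.71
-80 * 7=-560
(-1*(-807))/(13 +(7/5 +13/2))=8070/209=38.61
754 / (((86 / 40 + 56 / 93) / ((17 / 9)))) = 7947160 / 15357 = 517.49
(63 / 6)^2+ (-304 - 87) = -1123 / 4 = -280.75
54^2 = 2916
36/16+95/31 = 659/124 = 5.31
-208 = -208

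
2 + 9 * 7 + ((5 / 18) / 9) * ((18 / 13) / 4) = 30425 / 468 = 65.01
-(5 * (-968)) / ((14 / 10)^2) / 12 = 30250 / 147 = 205.78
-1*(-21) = 21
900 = 900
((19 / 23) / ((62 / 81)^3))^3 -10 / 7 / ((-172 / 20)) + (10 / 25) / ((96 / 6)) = 1596769636939598823033243 / 247882126672624898961920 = 6.44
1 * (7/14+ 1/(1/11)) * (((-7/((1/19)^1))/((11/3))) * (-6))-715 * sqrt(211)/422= 27531/11-715 * sqrt(211)/422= 2478.21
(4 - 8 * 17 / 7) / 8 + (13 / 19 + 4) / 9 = -3371 / 2394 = -1.41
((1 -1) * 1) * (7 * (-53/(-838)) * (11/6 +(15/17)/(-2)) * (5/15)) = 0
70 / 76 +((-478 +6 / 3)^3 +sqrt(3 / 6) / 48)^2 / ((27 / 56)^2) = 49900381706963123046319 / 997272 - 21138634496*sqrt(2) / 2187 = 50036882308268166.73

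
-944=-944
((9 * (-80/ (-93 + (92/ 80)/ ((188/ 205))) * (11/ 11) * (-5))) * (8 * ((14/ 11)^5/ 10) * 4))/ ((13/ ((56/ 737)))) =-260914686197760/ 106458243331583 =-2.45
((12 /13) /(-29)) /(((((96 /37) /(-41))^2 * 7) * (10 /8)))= -2301289 /2533440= -0.91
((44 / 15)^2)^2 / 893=3748096 / 45208125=0.08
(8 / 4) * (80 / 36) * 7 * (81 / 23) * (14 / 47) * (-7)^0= 35280 / 1081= 32.64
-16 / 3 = -5.33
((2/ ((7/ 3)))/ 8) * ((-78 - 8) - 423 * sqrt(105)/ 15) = -423 * sqrt(105)/ 140 - 129/ 14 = -40.17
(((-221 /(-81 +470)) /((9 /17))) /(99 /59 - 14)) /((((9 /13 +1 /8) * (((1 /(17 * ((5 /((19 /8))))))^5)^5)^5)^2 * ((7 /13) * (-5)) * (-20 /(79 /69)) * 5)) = 913588553721686074097316979533162875404692582946563236145542196154546925167040127318854321251699470318487246407728895968414175965538492627185687128735056522634769333986270267616524349673035622071946895907256928112171121525182641709367419643429813123454263529723067190178205693584706076488852069088620228106322284239509400832180137263541015685104652391806120937200331167479627328047210327635821970038273532735323546497727861231295325053619659285263093786457169885711564800000000000000000000000000000000000000000000000000000000000000000000000000000000000000000000000000000000000000000000000000000000000000000000000000000000000000000000000000000000000000000000000000000000000000000000000000000000000000000000000000000 /59989313300375932011767714754373149256554136199267000321749521677192591648525401626755395285466954519970043626521923715940910262009251257750880600318647860442733421701031018378228369330072612636338597709151997648526273898763870589948658774718390758441099443196640468046320378737027130642823059041928692128856043213677501222589641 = 15229188391392387128187900000000000000000000000000000000000000000000000000000000000000000000000000000000000000000000000000000000000000000000000000000000000000000000000000000000000000000000000000000000000000000000000000000000000000000000000000000000000000000000000000000000000000000000000000000000000000000000000000000000000000000000000000000000000000000000000000000000000000000000000000.00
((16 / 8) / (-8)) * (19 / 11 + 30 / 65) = -313 / 572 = -0.55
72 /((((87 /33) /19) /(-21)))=-316008 /29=-10896.83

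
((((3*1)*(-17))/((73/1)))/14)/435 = -17/148190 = -0.00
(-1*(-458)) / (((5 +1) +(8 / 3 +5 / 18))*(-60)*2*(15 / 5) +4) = -229 / 1608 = -0.14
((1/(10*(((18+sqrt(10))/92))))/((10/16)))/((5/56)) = 185472/19625 - 10304*sqrt(10)/19625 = 7.79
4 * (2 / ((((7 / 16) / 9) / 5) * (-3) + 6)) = 1920 / 1433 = 1.34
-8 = -8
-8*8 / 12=-16 / 3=-5.33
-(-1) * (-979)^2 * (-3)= -2875323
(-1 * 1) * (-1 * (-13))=-13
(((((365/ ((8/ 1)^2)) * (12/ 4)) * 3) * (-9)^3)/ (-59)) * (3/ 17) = 7184295/ 64192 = 111.92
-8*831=-6648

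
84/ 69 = 28/ 23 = 1.22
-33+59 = 26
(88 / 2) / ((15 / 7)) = 308 / 15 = 20.53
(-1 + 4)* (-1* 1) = -3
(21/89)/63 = 1/267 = 0.00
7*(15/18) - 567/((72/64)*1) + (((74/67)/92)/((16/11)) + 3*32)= -59493707/147936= -402.16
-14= -14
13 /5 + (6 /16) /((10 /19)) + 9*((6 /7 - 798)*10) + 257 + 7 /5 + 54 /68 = -680492937 /9520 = -71480.35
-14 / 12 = -7 / 6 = -1.17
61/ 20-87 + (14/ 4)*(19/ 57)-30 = -6767/ 60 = -112.78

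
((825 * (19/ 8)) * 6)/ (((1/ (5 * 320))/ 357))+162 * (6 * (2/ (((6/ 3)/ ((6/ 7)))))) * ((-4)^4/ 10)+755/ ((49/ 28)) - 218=235031703966/ 35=6715191541.89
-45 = -45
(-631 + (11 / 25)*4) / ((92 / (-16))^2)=-251696 / 13225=-19.03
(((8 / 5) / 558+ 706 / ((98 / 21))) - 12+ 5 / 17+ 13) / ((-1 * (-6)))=25329491 / 996030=25.43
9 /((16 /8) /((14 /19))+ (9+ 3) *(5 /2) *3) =63 /649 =0.10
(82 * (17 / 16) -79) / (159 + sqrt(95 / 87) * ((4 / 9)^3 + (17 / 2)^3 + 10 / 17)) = -1104771901488840 / 331340590664632463 + 49101055403985 * sqrt(8265) / 331340590664632463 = 0.01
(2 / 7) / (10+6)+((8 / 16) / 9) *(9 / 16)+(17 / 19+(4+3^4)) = 85.94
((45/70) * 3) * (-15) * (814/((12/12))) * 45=-7417575/7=-1059653.57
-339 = -339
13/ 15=0.87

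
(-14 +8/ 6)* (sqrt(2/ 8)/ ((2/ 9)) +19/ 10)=-1577/ 30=-52.57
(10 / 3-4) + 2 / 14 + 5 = 94 / 21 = 4.48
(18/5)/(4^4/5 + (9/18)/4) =144/2053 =0.07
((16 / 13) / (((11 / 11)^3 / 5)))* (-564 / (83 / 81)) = -3654720 / 1079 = -3387.14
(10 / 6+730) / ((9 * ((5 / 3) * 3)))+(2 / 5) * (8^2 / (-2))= 467 / 135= 3.46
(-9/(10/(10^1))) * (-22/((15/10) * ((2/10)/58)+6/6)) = 10440/53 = 196.98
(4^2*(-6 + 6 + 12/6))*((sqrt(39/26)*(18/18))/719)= 16*sqrt(6)/719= 0.05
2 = 2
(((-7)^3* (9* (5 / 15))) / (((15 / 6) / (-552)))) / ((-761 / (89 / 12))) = -2214.31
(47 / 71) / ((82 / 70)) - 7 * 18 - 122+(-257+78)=-426.43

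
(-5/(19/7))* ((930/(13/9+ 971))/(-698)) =0.00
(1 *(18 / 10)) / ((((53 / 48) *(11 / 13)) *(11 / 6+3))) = 33696 / 84535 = 0.40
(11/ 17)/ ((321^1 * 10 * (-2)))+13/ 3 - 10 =-206157/ 36380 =-5.67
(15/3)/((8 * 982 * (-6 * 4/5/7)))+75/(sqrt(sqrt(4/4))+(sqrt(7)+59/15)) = 15695605325/735510144 - 16875 * sqrt(7)/3901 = 9.89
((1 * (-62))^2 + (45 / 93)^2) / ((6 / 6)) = 3844.23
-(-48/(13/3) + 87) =-987/13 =-75.92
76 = 76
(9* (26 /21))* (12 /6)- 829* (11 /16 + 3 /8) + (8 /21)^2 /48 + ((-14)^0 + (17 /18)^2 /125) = -6806966981 /7938000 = -857.52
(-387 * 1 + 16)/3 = -123.67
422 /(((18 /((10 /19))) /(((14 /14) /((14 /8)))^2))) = 33760 /8379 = 4.03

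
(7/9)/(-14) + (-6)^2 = 35.94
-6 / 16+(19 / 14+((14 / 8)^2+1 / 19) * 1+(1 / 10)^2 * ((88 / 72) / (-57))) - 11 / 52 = 72555121 / 18673200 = 3.89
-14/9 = -1.56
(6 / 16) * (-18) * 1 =-27 / 4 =-6.75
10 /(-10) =-1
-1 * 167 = -167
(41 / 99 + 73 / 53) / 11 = 9400 / 57717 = 0.16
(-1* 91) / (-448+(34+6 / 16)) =0.22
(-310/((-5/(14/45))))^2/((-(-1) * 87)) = 753424/176175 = 4.28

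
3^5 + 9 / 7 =244.29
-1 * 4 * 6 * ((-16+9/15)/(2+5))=52.80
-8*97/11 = -776/11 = -70.55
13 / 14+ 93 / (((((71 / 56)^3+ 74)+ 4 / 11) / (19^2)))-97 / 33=29826136274915 / 68186999958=437.42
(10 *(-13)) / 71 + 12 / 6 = 12 / 71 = 0.17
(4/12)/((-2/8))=-4/3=-1.33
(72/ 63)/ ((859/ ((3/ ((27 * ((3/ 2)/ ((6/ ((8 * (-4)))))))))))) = -0.00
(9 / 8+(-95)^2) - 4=72177 / 8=9022.12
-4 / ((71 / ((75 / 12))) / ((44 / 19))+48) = -1100 / 14549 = -0.08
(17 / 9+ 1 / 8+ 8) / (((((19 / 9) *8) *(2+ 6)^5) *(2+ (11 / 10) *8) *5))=721 / 2151677952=0.00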